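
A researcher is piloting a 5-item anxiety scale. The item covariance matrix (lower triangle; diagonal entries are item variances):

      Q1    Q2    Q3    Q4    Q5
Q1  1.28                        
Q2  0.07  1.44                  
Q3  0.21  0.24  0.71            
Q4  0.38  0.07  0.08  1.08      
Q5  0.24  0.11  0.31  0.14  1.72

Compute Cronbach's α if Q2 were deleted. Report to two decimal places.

Remaining items: Q1, Q3, Q4, Q5 (k = 4).
Σσᵢ² = 1.28 + 0.71 + 1.08 + 1.72 = 4.79
total variance = 4.79 + 2 × 1.36 = 7.51
α (item deleted) = (4/3)·(1 − 4.79/7.51) = 0.48

α = 0.48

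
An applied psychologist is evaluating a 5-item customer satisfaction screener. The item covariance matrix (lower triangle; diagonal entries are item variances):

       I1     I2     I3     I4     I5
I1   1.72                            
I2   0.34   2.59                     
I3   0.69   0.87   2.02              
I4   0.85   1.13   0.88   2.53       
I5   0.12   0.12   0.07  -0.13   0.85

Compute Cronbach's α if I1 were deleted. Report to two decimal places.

Remaining items: I2, I3, I4, I5 (k = 4).
ΣVar(i) = 2.59 + 2.02 + 2.53 + 0.85 = 7.99
total variance = 7.99 + 2 × 2.94 = 13.87
α (item deleted) = (4/3)·(1 − 7.99/13.87) = 0.57

Cronbach's α = 0.57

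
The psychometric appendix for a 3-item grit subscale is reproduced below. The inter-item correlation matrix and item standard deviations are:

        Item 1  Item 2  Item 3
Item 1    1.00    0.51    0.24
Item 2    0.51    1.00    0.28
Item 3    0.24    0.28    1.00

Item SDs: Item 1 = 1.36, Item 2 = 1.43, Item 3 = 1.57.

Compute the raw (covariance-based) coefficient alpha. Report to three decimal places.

Σσ²ᵢ = 1.36² + 1.43² + 1.57² = 6.3594
Covariances σ_ij = r_ij · s_i · s_j:
  σ(Item 1,Item 2) = 0.51 × 1.36 × 1.43 = 0.9918
  σ(Item 1,Item 3) = 0.24 × 1.36 × 1.57 = 0.5124
  σ(Item 2,Item 3) = 0.28 × 1.43 × 1.57 = 0.6286
σ²_T = Σσ²ᵢ + 2·Σσ_ij = 6.3594 + 2 × 2.1328 = 10.6250
α = (3/2)·(1 − 6.3594/10.6250) = 0.602

coefficient alpha = 0.602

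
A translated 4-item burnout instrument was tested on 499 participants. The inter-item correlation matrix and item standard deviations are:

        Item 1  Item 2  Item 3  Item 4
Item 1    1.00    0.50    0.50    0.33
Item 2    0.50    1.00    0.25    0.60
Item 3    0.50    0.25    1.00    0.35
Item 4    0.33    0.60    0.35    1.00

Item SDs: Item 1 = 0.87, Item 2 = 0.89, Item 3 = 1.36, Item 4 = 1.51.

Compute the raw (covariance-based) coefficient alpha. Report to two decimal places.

α = 0.71

Σσ²ᵢ = 0.87² + 0.89² + 1.36² + 1.51² = 5.6787
Covariances σ_ij = r_ij · s_i · s_j:
  σ(Item 1,Item 2) = 0.50 × 0.87 × 0.89 = 0.3871
  σ(Item 1,Item 3) = 0.50 × 0.87 × 1.36 = 0.5916
  σ(Item 1,Item 4) = 0.33 × 0.87 × 1.51 = 0.4335
  σ(Item 2,Item 3) = 0.25 × 0.89 × 1.36 = 0.3026
  σ(Item 2,Item 4) = 0.60 × 0.89 × 1.51 = 0.8063
  σ(Item 3,Item 4) = 0.35 × 1.36 × 1.51 = 0.7188
σ²_T = Σσ²ᵢ + 2·Σσ_ij = 5.6787 + 2 × 3.2399 = 12.1585
α = (4/3)·(1 − 5.6787/12.1585) = 0.71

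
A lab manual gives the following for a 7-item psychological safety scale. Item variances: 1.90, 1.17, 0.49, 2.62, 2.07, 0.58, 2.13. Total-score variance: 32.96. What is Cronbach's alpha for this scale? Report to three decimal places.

Σσ²ᵢ = 1.90 + 1.17 + 0.49 + 2.62 + 2.07 + 0.58 + 2.13 = 10.96
α = (k/(k−1))·(1 − Σσ²ᵢ/Var(T)) = (7/6)·(1 − 10.96/32.96) = 0.779

α = 0.779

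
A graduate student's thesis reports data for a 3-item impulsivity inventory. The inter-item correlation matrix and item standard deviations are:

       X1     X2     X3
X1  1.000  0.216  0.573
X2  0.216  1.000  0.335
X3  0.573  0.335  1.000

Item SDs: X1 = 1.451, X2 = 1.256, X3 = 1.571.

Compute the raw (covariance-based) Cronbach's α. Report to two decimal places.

Cronbach's α = 0.65

Σσ²ᵢ = 1.451² + 1.256² + 1.571² = 6.1510
Covariances σ_ij = r_ij · s_i · s_j:
  σ(X1,X2) = 0.216 × 1.451 × 1.256 = 0.3937
  σ(X1,X3) = 0.573 × 1.451 × 1.571 = 1.3062
  σ(X2,X3) = 0.335 × 1.256 × 1.571 = 0.6610
σ²_T = Σσ²ᵢ + 2·Σσ_ij = 6.1510 + 2 × 2.3609 = 10.8728
α = (3/2)·(1 − 6.1510/10.8728) = 0.65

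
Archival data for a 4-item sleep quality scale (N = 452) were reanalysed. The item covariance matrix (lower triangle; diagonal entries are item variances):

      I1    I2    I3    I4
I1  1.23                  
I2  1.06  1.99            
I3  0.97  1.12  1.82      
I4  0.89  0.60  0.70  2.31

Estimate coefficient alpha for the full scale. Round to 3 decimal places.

ΣVar(i) = 1.23 + 1.99 + 1.82 + 2.31 = 7.35
Sum of the distinct covariances = 5.34
Var(T) = 7.35 + 2 × 5.34 = 18.03
α = (k/(k−1))·(1 − ΣVar(i)/Var(T)) = (4/3)·(1 − 7.35/18.03) = 0.790

α = 0.790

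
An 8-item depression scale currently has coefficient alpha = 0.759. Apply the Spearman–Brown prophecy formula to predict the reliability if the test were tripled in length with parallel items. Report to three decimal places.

Length factor m = 3
α' = m·α / (1 + (m−1)·α)
   = 3 × 0.759 / (1 + (3 − 1) × 0.759)
   = 2.2770 / 2.5180 = 0.904

predicted reliability = 0.904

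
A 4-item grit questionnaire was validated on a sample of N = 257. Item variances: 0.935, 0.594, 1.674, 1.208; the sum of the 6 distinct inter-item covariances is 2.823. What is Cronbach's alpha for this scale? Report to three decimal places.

α = 0.749

Σσᵢ² = 0.935 + 0.594 + 1.674 + 1.208 = 4.411
Sum of distinct covariances = 2.823
total variance = Σσᵢ² + 2·Σcov = 4.411 + 2 × 2.823 = 10.057
α = (4/3)·(1 − 4.411/10.057) = 0.749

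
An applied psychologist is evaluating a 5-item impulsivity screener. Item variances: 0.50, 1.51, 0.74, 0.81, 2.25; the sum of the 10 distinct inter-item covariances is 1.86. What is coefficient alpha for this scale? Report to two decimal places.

ΣVar(i) = 0.50 + 1.51 + 0.74 + 0.81 + 2.25 = 5.81
Sum of distinct covariances = 1.86
σ²_T = ΣVar(i) + 2·Σcov = 5.81 + 2 × 1.86 = 9.53
α = (5/4)·(1 − 5.81/9.53) = 0.49

coefficient alpha = 0.49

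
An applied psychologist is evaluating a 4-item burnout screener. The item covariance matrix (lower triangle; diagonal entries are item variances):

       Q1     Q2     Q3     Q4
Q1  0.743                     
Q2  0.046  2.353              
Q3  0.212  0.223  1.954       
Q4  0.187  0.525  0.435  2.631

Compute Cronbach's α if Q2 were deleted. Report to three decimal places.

Remaining items: Q1, Q3, Q4 (k = 3).
Σσᵢ² = 0.743 + 1.954 + 2.631 = 5.328
total variance = 5.328 + 2 × 0.834 = 6.996
α (item deleted) = (3/2)·(1 − 5.328/6.996) = 0.358

Cronbach's α = 0.358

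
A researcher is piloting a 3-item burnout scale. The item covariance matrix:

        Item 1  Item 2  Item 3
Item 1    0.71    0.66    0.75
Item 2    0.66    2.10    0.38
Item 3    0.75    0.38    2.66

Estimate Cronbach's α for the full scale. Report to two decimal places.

α = 0.59

Σσ²ᵢ = 0.71 + 2.10 + 2.66 = 5.47
Σ_{i<j} σ_ij = 1.79
σ²_total = 5.47 + 2 × 1.79 = 9.05
α = (k/(k−1))·(1 − Σσ²ᵢ/σ²_total) = (3/2)·(1 − 5.47/9.05) = 0.59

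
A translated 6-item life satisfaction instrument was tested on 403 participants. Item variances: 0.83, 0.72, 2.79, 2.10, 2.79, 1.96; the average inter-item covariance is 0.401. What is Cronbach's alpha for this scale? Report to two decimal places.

sum of item variances = 0.83 + 0.72 + 2.79 + 2.10 + 2.79 + 1.96 = 11.19
Sum of the 15 distinct covariances = 15 × 0.401 = 6.015
Var(T) = sum of item variances + 2·Σcov = 11.19 + 2 × 6.015 = 23.220
α = (6/5)·(1 − 11.19/23.220) = 0.62

Cronbach's alpha = 0.62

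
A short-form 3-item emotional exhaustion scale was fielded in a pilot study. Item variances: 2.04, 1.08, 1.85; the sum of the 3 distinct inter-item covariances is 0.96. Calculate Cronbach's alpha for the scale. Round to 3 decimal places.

α = 0.418

Σσᵢ² = 2.04 + 1.08 + 1.85 = 4.97
Sum of distinct covariances = 0.96
σ²_T = Σσᵢ² + 2·Σcov = 4.97 + 2 × 0.96 = 6.89
α = (3/2)·(1 − 4.97/6.89) = 0.418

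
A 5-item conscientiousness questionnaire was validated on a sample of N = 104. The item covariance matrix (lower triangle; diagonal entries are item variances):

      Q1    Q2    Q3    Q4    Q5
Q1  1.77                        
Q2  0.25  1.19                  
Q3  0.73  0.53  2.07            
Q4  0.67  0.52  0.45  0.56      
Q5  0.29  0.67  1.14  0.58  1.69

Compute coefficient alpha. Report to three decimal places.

sum of item variances = 1.77 + 1.19 + 2.07 + 0.56 + 1.69 = 7.28
Σ_{i<j} σ_ij = 5.83
Var(T) = 7.28 + 2 × 5.83 = 18.94
α = (k/(k−1))·(1 − sum of item variances/Var(T)) = (5/4)·(1 − 7.28/18.94) = 0.770

coefficient alpha = 0.770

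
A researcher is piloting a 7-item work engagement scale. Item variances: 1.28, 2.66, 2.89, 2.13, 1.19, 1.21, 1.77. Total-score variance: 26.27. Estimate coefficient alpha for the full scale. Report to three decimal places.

sum of item variances = 1.28 + 2.66 + 2.89 + 2.13 + 1.19 + 1.21 + 1.77 = 13.13
α = (k/(k−1))·(1 − sum of item variances/σ²_total) = (7/6)·(1 − 13.13/26.27) = 0.584

α = 0.584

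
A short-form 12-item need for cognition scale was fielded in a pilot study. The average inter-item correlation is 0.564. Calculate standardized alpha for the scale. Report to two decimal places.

α = 0.94

Standardized α = k·r̄ / (1 + (k−1)·r̄) = 12 × 0.564 / (1 + 11 × 0.564)
  = 6.7680 / 7.2040 = 0.94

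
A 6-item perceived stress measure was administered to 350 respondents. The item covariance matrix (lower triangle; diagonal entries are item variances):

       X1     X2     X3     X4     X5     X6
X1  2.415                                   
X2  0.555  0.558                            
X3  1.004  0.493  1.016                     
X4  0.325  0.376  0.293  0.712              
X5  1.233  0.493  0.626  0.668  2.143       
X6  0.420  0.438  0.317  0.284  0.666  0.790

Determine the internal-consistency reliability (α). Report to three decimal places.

α = 0.819

ΣVar(i) = 2.415 + 0.558 + 1.016 + 0.712 + 2.143 + 0.790 = 7.634
Sum of off-diagonal covariances = 8.191
total variance = 7.634 + 2 × 8.191 = 24.016
α = (k/(k−1))·(1 − ΣVar(i)/total variance) = (6/5)·(1 − 7.634/24.016) = 0.819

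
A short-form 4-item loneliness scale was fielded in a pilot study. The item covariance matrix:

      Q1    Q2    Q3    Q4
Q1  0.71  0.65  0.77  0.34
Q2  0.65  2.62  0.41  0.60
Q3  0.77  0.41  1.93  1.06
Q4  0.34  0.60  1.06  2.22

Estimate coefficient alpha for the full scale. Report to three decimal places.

sum of item variances = 0.71 + 2.62 + 1.93 + 2.22 = 7.48
Sum of the distinct covariances = 3.83
σ²_T = 7.48 + 2 × 3.83 = 15.14
α = (k/(k−1))·(1 − sum of item variances/σ²_T) = (4/3)·(1 − 7.48/15.14) = 0.675

coefficient alpha = 0.675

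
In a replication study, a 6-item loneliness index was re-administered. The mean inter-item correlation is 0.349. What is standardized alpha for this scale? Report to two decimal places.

standardized alpha = 0.76

Standardized α = k·r̄ / (1 + (k−1)·r̄) = 6 × 0.349 / (1 + 5 × 0.349)
  = 2.0940 / 2.7450 = 0.76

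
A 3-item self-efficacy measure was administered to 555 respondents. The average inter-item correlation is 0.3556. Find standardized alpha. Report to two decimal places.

standardized alpha = 0.62

Standardized α = k·r̄ / (1 + (k−1)·r̄) = 3 × 0.3556 / (1 + 2 × 0.3556)
  = 1.0668 / 1.7112 = 0.62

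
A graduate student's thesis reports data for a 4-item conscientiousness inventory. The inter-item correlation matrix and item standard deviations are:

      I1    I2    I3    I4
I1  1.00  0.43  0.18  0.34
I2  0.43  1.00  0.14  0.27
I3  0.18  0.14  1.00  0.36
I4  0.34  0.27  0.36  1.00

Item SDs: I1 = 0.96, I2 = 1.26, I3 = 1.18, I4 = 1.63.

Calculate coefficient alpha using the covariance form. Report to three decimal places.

Σσ²ᵢ = 0.96² + 1.26² + 1.18² + 1.63² = 6.5585
Covariances σ_ij = r_ij · s_i · s_j:
  σ(I1,I2) = 0.43 × 0.96 × 1.26 = 0.5201
  σ(I1,I3) = 0.18 × 0.96 × 1.18 = 0.2039
  σ(I1,I4) = 0.34 × 0.96 × 1.63 = 0.5320
  σ(I2,I3) = 0.14 × 1.26 × 1.18 = 0.2082
  σ(I2,I4) = 0.27 × 1.26 × 1.63 = 0.5545
  σ(I3,I4) = 0.36 × 1.18 × 1.63 = 0.6924
σ²_T = Σσ²ᵢ + 2·Σσ_ij = 6.5585 + 2 × 2.7111 = 11.9807
α = (4/3)·(1 − 6.5585/11.9807) = 0.603

coefficient alpha = 0.603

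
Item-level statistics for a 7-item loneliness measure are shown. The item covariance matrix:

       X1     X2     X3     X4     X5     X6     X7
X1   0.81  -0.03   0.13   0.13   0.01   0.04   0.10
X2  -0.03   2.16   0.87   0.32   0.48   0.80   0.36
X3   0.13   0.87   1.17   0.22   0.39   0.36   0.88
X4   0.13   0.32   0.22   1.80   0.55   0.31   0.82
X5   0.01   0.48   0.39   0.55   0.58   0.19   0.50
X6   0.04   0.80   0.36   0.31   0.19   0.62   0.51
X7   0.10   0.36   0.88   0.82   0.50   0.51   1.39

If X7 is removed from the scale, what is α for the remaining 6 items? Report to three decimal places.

Remaining items: X1, X2, X3, X4, X5, X6 (k = 6).
Σσᵢ² = 0.81 + 2.16 + 1.17 + 1.80 + 0.58 + 0.62 = 7.14
total variance = 7.14 + 2 × 4.77 = 16.68
α (item deleted) = (6/5)·(1 − 7.14/16.68) = 0.686

α = 0.686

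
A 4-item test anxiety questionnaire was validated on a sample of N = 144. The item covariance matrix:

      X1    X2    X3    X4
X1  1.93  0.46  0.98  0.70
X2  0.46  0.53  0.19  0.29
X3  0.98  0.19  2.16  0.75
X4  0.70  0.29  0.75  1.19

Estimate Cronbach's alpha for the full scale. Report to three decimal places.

α = 0.716

ΣVar(i) = 1.93 + 0.53 + 2.16 + 1.19 = 5.81
Sum of the distinct covariances = 3.37
σ²_total = 5.81 + 2 × 3.37 = 12.55
α = (k/(k−1))·(1 − ΣVar(i)/σ²_total) = (4/3)·(1 − 5.81/12.55) = 0.716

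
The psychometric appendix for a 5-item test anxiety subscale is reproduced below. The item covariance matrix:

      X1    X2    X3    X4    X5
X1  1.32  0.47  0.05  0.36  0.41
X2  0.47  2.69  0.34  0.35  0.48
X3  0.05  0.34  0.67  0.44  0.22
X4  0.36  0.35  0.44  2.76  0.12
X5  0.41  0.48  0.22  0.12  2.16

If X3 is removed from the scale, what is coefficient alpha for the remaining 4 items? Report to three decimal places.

coefficient alpha = 0.439

Remaining items: X1, X2, X4, X5 (k = 4).
ΣVar(i) = 1.32 + 2.69 + 2.76 + 2.16 = 8.93
Var(T) = 8.93 + 2 × 2.19 = 13.31
α (item deleted) = (4/3)·(1 − 8.93/13.31) = 0.439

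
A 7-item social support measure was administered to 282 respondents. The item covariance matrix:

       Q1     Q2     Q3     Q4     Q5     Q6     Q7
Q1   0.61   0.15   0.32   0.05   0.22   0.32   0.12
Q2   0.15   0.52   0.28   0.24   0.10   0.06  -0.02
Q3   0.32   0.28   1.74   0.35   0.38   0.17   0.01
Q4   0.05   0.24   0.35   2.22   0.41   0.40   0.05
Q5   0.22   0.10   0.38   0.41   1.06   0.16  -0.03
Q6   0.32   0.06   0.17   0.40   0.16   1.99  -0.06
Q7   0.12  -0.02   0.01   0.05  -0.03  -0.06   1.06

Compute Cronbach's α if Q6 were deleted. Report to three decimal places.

Cronbach's α = 0.506

Remaining items: Q1, Q2, Q3, Q4, Q5, Q7 (k = 6).
ΣVar(i) = 0.61 + 0.52 + 1.74 + 2.22 + 1.06 + 1.06 = 7.21
Var(T) = 7.21 + 2 × 2.63 = 12.47
α (item deleted) = (6/5)·(1 − 7.21/12.47) = 0.506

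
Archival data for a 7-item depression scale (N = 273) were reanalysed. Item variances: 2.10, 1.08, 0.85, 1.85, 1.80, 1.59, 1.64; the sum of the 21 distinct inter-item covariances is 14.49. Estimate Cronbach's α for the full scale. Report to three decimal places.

α = 0.848

ΣVar(i) = 2.10 + 1.08 + 0.85 + 1.85 + 1.80 + 1.59 + 1.64 = 10.91
Sum of distinct covariances = 14.49
Var(T) = ΣVar(i) + 2·Σcov = 10.91 + 2 × 14.49 = 39.89
α = (7/6)·(1 − 10.91/39.89) = 0.848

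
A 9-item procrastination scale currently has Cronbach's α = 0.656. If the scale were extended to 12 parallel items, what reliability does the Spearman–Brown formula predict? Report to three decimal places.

predicted reliability = 0.718

Length factor m = 12/9 = 1.3333
α' = m·α / (1 + (m−1)·α)
   = 12/9 × 0.656 / (1 + (12/9 − 1) × 0.656)
   = 0.8747 / 1.2187 = 0.718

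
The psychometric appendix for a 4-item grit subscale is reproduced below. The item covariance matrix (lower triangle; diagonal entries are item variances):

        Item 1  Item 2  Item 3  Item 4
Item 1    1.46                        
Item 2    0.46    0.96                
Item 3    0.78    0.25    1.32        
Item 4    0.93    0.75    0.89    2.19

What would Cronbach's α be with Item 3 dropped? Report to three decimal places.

Cronbach's α = 0.722

Remaining items: Item 1, Item 2, Item 4 (k = 3).
sum of item variances = 1.46 + 0.96 + 2.19 = 4.61
σ²_T = 4.61 + 2 × 2.14 = 8.89
α (item deleted) = (3/2)·(1 − 4.61/8.89) = 0.722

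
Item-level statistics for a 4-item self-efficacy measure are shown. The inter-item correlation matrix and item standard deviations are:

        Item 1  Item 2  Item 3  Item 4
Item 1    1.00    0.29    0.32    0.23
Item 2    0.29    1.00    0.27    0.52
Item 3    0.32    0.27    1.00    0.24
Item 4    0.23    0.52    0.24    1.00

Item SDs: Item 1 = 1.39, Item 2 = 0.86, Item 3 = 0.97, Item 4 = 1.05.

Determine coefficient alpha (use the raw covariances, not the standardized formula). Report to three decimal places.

α = 0.621

Σσ²ᵢ = 1.39² + 0.86² + 0.97² + 1.05² = 4.7151
Covariances σ_ij = r_ij · s_i · s_j:
  σ(Item 1,Item 2) = 0.29 × 1.39 × 0.86 = 0.3467
  σ(Item 1,Item 3) = 0.32 × 1.39 × 0.97 = 0.4315
  σ(Item 1,Item 4) = 0.23 × 1.39 × 1.05 = 0.3357
  σ(Item 2,Item 3) = 0.27 × 0.86 × 0.97 = 0.2252
  σ(Item 2,Item 4) = 0.52 × 0.86 × 1.05 = 0.4696
  σ(Item 3,Item 4) = 0.24 × 0.97 × 1.05 = 0.2444
σ²_T = Σσ²ᵢ + 2·Σσ_ij = 4.7151 + 2 × 2.0531 = 8.8213
α = (4/3)·(1 − 4.7151/8.8213) = 0.621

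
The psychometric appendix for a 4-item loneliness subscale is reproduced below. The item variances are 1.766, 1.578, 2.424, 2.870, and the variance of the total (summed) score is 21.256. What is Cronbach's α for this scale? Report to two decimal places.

sum of item variances = 1.766 + 1.578 + 2.424 + 2.870 = 8.638
α = (k/(k−1))·(1 − sum of item variances/σ²_T) = (4/3)·(1 − 8.638/21.256) = 0.79

Cronbach's α = 0.79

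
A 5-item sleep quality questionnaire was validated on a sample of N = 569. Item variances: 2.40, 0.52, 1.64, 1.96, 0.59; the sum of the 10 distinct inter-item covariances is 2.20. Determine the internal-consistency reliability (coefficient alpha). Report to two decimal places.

α = 0.48

sum of item variances = 2.40 + 0.52 + 1.64 + 1.96 + 0.59 = 7.11
Sum of distinct covariances = 2.20
σ²_T = sum of item variances + 2·Σcov = 7.11 + 2 × 2.20 = 11.51
α = (5/4)·(1 − 7.11/11.51) = 0.48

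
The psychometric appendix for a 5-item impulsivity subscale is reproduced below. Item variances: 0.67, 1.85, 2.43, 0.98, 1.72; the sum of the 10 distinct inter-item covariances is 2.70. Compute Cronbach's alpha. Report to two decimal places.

Cronbach's alpha = 0.52

Σσ²ᵢ = 0.67 + 1.85 + 2.43 + 0.98 + 1.72 = 7.65
Sum of distinct covariances = 2.70
σ²_T = Σσ²ᵢ + 2·Σcov = 7.65 + 2 × 2.70 = 13.05
α = (5/4)·(1 − 7.65/13.05) = 0.52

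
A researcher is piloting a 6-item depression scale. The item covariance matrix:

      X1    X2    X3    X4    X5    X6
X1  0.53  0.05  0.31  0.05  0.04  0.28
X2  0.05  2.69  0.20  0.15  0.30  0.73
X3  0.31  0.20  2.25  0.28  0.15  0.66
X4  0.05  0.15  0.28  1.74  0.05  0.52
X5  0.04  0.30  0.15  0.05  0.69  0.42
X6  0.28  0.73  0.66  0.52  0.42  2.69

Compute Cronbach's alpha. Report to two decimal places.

Cronbach's alpha = 0.53

ΣVar(i) = 0.53 + 2.69 + 2.25 + 1.74 + 0.69 + 2.69 = 10.59
Sum of off-diagonal covariances = 4.19
σ²_T = 10.59 + 2 × 4.19 = 18.97
α = (k/(k−1))·(1 − ΣVar(i)/σ²_T) = (6/5)·(1 − 10.59/18.97) = 0.53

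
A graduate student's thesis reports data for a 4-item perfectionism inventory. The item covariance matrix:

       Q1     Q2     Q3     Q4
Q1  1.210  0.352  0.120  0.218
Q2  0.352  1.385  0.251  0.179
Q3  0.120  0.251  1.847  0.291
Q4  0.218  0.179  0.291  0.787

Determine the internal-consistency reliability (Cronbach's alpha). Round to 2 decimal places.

Σσ²ᵢ = 1.210 + 1.385 + 1.847 + 0.787 = 5.229
Sum of off-diagonal covariances = 1.411
Var(T) = 5.229 + 2 × 1.411 = 8.051
α = (k/(k−1))·(1 − Σσ²ᵢ/Var(T)) = (4/3)·(1 − 5.229/8.051) = 0.47

α = 0.47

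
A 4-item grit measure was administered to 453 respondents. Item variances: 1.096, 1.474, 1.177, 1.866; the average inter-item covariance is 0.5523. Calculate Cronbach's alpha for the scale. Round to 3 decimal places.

Cronbach's alpha = 0.722

Σσᵢ² = 1.096 + 1.474 + 1.177 + 1.866 = 5.613
Sum of the 6 distinct covariances = 6 × 0.5523 = 3.3138
σ²_total = Σσᵢ² + 2·Σcov = 5.613 + 2 × 3.3138 = 12.2406
α = (4/3)·(1 − 5.613/12.2406) = 0.722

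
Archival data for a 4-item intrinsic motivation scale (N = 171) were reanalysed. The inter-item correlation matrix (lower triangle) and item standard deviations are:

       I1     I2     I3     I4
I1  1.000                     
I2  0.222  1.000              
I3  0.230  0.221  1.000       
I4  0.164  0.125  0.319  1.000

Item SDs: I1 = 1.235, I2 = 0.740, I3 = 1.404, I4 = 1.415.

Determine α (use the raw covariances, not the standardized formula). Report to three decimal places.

α = 0.512

Σσ²ᵢ = 1.235² + 0.740² + 1.404² + 1.415² = 6.0463
Covariances σ_ij = r_ij · s_i · s_j:
  σ(I1,I2) = 0.222 × 1.235 × 0.740 = 0.2029
  σ(I1,I3) = 0.230 × 1.235 × 1.404 = 0.3988
  σ(I1,I4) = 0.164 × 1.235 × 1.415 = 0.2866
  σ(I2,I3) = 0.221 × 0.740 × 1.404 = 0.2296
  σ(I2,I4) = 0.125 × 0.740 × 1.415 = 0.1309
  σ(I3,I4) = 0.319 × 1.404 × 1.415 = 0.6337
σ²_T = Σσ²ᵢ + 2·Σσ_ij = 6.0463 + 2 × 1.8825 = 9.8113
α = (4/3)·(1 − 6.0463/9.8113) = 0.512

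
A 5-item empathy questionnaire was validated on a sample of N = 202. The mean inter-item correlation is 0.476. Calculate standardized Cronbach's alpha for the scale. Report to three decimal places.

Standardized α = k·r̄ / (1 + (k−1)·r̄) = 5 × 0.476 / (1 + 4 × 0.476)
  = 2.3800 / 2.9040 = 0.820

α = 0.820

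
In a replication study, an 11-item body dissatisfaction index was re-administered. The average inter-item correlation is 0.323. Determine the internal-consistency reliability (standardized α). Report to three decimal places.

Standardized α = k·r̄ / (1 + (k−1)·r̄) = 11 × 0.323 / (1 + 10 × 0.323)
  = 3.5530 / 4.2300 = 0.840

α = 0.840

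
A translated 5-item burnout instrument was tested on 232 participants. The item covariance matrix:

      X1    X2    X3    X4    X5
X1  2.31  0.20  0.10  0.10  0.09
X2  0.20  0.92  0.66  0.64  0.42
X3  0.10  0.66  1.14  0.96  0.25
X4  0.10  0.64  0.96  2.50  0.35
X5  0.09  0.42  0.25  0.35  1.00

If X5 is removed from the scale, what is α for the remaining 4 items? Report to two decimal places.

α = 0.58

Remaining items: X1, X2, X3, X4 (k = 4).
Σσᵢ² = 2.31 + 0.92 + 1.14 + 2.50 = 6.87
total variance = 6.87 + 2 × 2.66 = 12.19
α (item deleted) = (4/3)·(1 − 6.87/12.19) = 0.58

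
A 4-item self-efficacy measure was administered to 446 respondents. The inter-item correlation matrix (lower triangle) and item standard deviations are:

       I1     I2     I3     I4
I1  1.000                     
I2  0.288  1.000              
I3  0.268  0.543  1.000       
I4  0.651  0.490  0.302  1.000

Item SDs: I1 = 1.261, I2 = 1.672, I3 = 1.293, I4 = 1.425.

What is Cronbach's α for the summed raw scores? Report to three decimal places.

Σσ²ᵢ = 1.261² + 1.672² + 1.293² + 1.425² = 8.0882
Covariances σ_ij = r_ij · s_i · s_j:
  σ(I1,I2) = 0.288 × 1.261 × 1.672 = 0.6072
  σ(I1,I3) = 0.268 × 1.261 × 1.293 = 0.4370
  σ(I1,I4) = 0.651 × 1.261 × 1.425 = 1.1698
  σ(I2,I3) = 0.543 × 1.672 × 1.293 = 1.1739
  σ(I2,I4) = 0.490 × 1.672 × 1.425 = 1.1675
  σ(I3,I4) = 0.302 × 1.293 × 1.425 = 0.5564
σ²_T = Σσ²ᵢ + 2·Σσ_ij = 8.0882 + 2 × 5.1118 = 18.3118
α = (4/3)·(1 − 8.0882/18.3118) = 0.744

Cronbach's α = 0.744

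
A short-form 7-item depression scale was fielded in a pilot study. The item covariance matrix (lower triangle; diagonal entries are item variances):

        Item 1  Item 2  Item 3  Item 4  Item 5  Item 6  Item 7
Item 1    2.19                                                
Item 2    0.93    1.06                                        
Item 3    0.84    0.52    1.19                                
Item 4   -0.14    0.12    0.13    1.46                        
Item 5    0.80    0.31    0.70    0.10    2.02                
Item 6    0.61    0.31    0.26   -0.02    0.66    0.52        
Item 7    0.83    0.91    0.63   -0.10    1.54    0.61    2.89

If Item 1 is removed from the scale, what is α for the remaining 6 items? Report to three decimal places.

Remaining items: Item 2, Item 3, Item 4, Item 5, Item 6, Item 7 (k = 6).
Σσᵢ² = 1.06 + 1.19 + 1.46 + 2.02 + 0.52 + 2.89 = 9.14
σ²_T = 9.14 + 2 × 6.68 = 22.50
α (item deleted) = (6/5)·(1 − 9.14/22.50) = 0.713

α = 0.713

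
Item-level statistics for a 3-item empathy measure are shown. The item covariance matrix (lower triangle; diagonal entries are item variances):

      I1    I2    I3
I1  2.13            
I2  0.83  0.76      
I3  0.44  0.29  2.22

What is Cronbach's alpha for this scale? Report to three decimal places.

α = 0.569

ΣVar(i) = 2.13 + 0.76 + 2.22 = 5.11
Sum of the distinct covariances = 1.56
total variance = 5.11 + 2 × 1.56 = 8.23
α = (k/(k−1))·(1 − ΣVar(i)/total variance) = (3/2)·(1 − 5.11/8.23) = 0.569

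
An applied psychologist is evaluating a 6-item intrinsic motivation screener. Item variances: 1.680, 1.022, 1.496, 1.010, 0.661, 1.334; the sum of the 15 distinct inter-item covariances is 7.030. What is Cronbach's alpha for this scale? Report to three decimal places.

Σσ²ᵢ = 1.680 + 1.022 + 1.496 + 1.010 + 0.661 + 1.334 = 7.203
Sum of distinct covariances = 7.030
Var(T) = Σσ²ᵢ + 2·Σcov = 7.203 + 2 × 7.030 = 21.263
α = (6/5)·(1 − 7.203/21.263) = 0.793

Cronbach's alpha = 0.793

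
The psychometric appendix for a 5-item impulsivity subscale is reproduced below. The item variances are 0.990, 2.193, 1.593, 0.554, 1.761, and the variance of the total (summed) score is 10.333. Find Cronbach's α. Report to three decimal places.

Σσ²ᵢ = 0.990 + 2.193 + 1.593 + 0.554 + 1.761 = 7.091
α = (k/(k−1))·(1 − Σσ²ᵢ/σ²_total) = (5/4)·(1 − 7.091/10.333) = 0.392

Cronbach's α = 0.392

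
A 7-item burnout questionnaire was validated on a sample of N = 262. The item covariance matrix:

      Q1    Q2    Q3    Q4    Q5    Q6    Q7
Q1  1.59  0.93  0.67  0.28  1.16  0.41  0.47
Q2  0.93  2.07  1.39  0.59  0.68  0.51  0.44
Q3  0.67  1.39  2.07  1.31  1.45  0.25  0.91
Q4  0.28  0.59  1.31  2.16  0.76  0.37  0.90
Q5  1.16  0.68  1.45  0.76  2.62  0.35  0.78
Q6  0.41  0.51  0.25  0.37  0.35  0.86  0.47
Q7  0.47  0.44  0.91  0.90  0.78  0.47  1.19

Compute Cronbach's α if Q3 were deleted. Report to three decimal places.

Remaining items: Q1, Q2, Q4, Q5, Q6, Q7 (k = 6).
Σσᵢ² = 1.59 + 2.07 + 2.16 + 2.62 + 0.86 + 1.19 = 10.49
σ²_T = 10.49 + 2 × 9.10 = 28.69
α (item deleted) = (6/5)·(1 − 10.49/28.69) = 0.761

Cronbach's α = 0.761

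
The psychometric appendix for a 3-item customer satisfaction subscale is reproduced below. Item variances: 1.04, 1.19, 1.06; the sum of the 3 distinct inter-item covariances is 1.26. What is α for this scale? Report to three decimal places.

sum of item variances = 1.04 + 1.19 + 1.06 = 3.29
Sum of distinct covariances = 1.26
Var(T) = sum of item variances + 2·Σcov = 3.29 + 2 × 1.26 = 5.81
α = (3/2)·(1 − 3.29/5.81) = 0.651

α = 0.651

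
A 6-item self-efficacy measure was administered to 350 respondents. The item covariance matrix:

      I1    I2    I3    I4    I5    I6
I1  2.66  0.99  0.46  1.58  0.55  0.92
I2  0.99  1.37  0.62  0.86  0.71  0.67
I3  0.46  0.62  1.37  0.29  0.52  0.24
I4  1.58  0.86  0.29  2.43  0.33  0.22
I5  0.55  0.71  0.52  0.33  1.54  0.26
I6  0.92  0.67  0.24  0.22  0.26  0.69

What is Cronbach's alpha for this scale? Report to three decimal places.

Σσ²ᵢ = 2.66 + 1.37 + 1.37 + 2.43 + 1.54 + 0.69 = 10.06
Σ_{i<j} σ_ij = 9.22
Var(T) = 10.06 + 2 × 9.22 = 28.50
α = (k/(k−1))·(1 − Σσ²ᵢ/Var(T)) = (6/5)·(1 − 10.06/28.50) = 0.776

α = 0.776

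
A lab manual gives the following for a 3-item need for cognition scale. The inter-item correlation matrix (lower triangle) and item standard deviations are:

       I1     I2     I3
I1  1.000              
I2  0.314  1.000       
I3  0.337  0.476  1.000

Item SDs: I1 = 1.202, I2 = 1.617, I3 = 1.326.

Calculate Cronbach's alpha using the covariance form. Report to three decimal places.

Cronbach's alpha = 0.641

Σσ²ᵢ = 1.202² + 1.617² + 1.326² = 5.8178
Covariances σ_ij = r_ij · s_i · s_j:
  σ(I1,I2) = 0.314 × 1.202 × 1.617 = 0.6103
  σ(I1,I3) = 0.337 × 1.202 × 1.326 = 0.5371
  σ(I2,I3) = 0.476 × 1.617 × 1.326 = 1.0206
σ²_T = Σσ²ᵢ + 2·Σσ_ij = 5.8178 + 2 × 2.1680 = 10.1538
α = (3/2)·(1 − 5.8178/10.1538) = 0.641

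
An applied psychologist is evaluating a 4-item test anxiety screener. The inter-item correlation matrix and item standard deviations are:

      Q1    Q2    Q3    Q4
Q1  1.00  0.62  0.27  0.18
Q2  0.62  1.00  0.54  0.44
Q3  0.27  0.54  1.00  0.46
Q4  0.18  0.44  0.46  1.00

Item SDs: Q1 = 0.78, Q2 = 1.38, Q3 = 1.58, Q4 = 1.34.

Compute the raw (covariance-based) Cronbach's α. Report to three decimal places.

Σσ²ᵢ = 0.78² + 1.38² + 1.58² + 1.34² = 6.8048
Covariances σ_ij = r_ij · s_i · s_j:
  σ(Q1,Q2) = 0.62 × 0.78 × 1.38 = 0.6674
  σ(Q1,Q3) = 0.27 × 0.78 × 1.58 = 0.3327
  σ(Q1,Q4) = 0.18 × 0.78 × 1.34 = 0.1881
  σ(Q2,Q3) = 0.54 × 1.38 × 1.58 = 1.1774
  σ(Q2,Q4) = 0.44 × 1.38 × 1.34 = 0.8136
  σ(Q3,Q4) = 0.46 × 1.58 × 1.34 = 0.9739
σ²_T = Σσ²ᵢ + 2·Σσ_ij = 6.8048 + 2 × 4.1531 = 15.1110
α = (4/3)·(1 − 6.8048/15.1110) = 0.733

Cronbach's α = 0.733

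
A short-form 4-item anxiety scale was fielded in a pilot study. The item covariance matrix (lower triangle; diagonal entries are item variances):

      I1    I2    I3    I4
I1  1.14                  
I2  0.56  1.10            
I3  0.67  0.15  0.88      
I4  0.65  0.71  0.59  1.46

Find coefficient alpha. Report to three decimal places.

Σσ²ᵢ = 1.14 + 1.10 + 0.88 + 1.46 = 4.58
Sum of off-diagonal covariances = 3.33
σ²_total = 4.58 + 2 × 3.33 = 11.24
α = (k/(k−1))·(1 − Σσ²ᵢ/σ²_total) = (4/3)·(1 − 4.58/11.24) = 0.790

α = 0.790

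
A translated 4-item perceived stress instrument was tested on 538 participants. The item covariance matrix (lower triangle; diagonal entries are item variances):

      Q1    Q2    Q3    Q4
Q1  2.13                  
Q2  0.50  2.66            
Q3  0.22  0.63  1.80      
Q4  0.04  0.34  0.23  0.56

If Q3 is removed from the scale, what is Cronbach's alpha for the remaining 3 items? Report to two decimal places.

Remaining items: Q1, Q2, Q4 (k = 3).
Σσ²ᵢ = 2.13 + 2.66 + 0.56 = 5.35
total variance = 5.35 + 2 × 0.88 = 7.11
α (item deleted) = (3/2)·(1 − 5.35/7.11) = 0.37

α = 0.37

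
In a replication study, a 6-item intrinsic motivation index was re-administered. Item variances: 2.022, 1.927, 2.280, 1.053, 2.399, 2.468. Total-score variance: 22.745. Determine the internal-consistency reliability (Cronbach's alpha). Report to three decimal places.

α = 0.559

Σσᵢ² = 2.022 + 1.927 + 2.280 + 1.053 + 2.399 + 2.468 = 12.149
α = (k/(k−1))·(1 − Σσᵢ²/σ²_T) = (6/5)·(1 − 12.149/22.745) = 0.559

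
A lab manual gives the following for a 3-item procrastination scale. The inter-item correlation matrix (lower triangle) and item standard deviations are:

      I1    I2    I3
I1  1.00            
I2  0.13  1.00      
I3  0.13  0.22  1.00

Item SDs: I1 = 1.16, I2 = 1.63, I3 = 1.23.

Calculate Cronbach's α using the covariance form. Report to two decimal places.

Σσ²ᵢ = 1.16² + 1.63² + 1.23² = 5.5154
Covariances σ_ij = r_ij · s_i · s_j:
  σ(I1,I2) = 0.13 × 1.16 × 1.63 = 0.2458
  σ(I1,I3) = 0.13 × 1.16 × 1.23 = 0.1855
  σ(I2,I3) = 0.22 × 1.63 × 1.23 = 0.4411
σ²_T = Σσ²ᵢ + 2·Σσ_ij = 5.5154 + 2 × 0.8724 = 7.2602
α = (3/2)·(1 − 5.5154/7.2602) = 0.36

α = 0.36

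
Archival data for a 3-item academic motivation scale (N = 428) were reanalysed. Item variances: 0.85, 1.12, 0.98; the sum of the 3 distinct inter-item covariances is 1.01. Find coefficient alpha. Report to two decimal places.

α = 0.61

Σσ²ᵢ = 0.85 + 1.12 + 0.98 = 2.95
Sum of distinct covariances = 1.01
total variance = Σσ²ᵢ + 2·Σcov = 2.95 + 2 × 1.01 = 4.97
α = (3/2)·(1 − 2.95/4.97) = 0.61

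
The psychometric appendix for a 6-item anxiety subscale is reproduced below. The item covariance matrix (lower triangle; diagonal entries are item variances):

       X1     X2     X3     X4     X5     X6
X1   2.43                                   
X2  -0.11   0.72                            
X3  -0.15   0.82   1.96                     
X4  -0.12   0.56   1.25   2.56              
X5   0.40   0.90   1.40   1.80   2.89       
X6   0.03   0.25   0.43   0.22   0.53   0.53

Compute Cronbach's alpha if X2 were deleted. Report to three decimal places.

α = 0.659

Remaining items: X1, X3, X4, X5, X6 (k = 5).
ΣVar(i) = 2.43 + 1.96 + 2.56 + 2.89 + 0.53 = 10.37
σ²_total = 10.37 + 2 × 5.79 = 21.95
α (item deleted) = (5/4)·(1 − 10.37/21.95) = 0.659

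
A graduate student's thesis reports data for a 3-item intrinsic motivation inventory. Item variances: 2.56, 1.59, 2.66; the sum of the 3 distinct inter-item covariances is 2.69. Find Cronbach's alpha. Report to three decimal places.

Cronbach's alpha = 0.662

Σσ²ᵢ = 2.56 + 1.59 + 2.66 = 6.81
Sum of distinct covariances = 2.69
σ²_T = Σσ²ᵢ + 2·Σcov = 6.81 + 2 × 2.69 = 12.19
α = (3/2)·(1 − 6.81/12.19) = 0.662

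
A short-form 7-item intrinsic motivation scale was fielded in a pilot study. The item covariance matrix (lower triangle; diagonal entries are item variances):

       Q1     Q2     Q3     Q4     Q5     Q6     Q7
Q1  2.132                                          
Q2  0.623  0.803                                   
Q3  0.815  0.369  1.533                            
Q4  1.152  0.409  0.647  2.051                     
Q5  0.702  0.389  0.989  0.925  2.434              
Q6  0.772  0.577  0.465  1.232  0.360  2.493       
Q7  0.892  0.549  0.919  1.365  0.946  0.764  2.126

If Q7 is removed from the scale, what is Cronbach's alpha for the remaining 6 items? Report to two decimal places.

Remaining items: Q1, Q2, Q3, Q4, Q5, Q6 (k = 6).
Σσᵢ² = 2.132 + 0.803 + 1.533 + 2.051 + 2.434 + 2.493 = 11.446
Var(T) = 11.446 + 2 × 10.426 = 32.298
α (item deleted) = (6/5)·(1 − 11.446/32.298) = 0.77

α = 0.77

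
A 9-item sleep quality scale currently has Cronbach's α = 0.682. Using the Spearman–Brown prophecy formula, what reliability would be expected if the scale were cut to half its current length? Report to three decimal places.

predicted reliability = 0.517

Length factor m = 1/2
α' = m·α / (1 − (1−m)·α)
   = 1/2 × 0.682 / (1 − (1 − 1/2) × 0.682)
   = 0.3410 / 0.6590 = 0.517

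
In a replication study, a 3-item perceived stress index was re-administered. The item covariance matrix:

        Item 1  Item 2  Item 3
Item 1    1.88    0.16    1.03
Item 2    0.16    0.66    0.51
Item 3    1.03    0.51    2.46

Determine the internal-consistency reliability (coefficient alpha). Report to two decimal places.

α = 0.61

ΣVar(i) = 1.88 + 0.66 + 2.46 = 5.00
Σ_{i<j} σ_ij = 1.70
Var(T) = 5.00 + 2 × 1.70 = 8.40
α = (k/(k−1))·(1 − ΣVar(i)/Var(T)) = (3/2)·(1 − 5.00/8.40) = 0.61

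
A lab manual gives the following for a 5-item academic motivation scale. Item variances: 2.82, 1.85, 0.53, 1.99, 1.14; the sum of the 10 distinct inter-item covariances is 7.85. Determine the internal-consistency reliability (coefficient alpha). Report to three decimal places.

α = 0.817

Σσᵢ² = 2.82 + 1.85 + 0.53 + 1.99 + 1.14 = 8.33
Sum of distinct covariances = 7.85
σ²_T = Σσᵢ² + 2·Σcov = 8.33 + 2 × 7.85 = 24.03
α = (5/4)·(1 − 8.33/24.03) = 0.817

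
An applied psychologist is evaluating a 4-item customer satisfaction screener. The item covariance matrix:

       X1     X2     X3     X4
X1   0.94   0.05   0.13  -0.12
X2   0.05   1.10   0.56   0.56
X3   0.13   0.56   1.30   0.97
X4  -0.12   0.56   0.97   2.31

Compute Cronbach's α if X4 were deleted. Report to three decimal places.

Remaining items: X1, X2, X3 (k = 3).
Σσ²ᵢ = 0.94 + 1.10 + 1.30 = 3.34
Var(T) = 3.34 + 2 × 0.74 = 4.82
α (item deleted) = (3/2)·(1 − 3.34/4.82) = 0.461

α = 0.461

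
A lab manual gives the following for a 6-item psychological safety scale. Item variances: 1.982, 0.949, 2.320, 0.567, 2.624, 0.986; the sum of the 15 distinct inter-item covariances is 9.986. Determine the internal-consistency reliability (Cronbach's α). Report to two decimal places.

Σσ²ᵢ = 1.982 + 0.949 + 2.320 + 0.567 + 2.624 + 0.986 = 9.428
Sum of distinct covariances = 9.986
σ²_total = Σσ²ᵢ + 2·Σcov = 9.428 + 2 × 9.986 = 29.400
α = (6/5)·(1 − 9.428/29.400) = 0.82

α = 0.82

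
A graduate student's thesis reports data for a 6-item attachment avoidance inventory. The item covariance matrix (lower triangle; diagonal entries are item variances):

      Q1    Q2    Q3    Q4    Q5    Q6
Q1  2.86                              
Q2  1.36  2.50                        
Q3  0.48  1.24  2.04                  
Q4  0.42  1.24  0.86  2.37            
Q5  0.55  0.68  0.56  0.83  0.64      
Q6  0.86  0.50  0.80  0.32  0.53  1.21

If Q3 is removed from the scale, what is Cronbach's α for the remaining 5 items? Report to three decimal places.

Cronbach's α = 0.754

Remaining items: Q1, Q2, Q4, Q5, Q6 (k = 5).
Σσ²ᵢ = 2.86 + 2.50 + 2.37 + 0.64 + 1.21 = 9.58
total variance = 9.58 + 2 × 7.29 = 24.16
α (item deleted) = (5/4)·(1 − 9.58/24.16) = 0.754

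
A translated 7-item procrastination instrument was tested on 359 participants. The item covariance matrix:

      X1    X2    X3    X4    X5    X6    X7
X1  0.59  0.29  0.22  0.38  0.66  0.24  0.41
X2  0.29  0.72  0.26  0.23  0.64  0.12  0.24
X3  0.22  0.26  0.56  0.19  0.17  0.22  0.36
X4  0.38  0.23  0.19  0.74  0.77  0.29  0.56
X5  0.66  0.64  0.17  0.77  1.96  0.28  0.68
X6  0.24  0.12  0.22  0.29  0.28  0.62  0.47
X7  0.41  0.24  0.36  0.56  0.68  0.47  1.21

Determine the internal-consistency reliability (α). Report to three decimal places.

α = 0.824

sum of item variances = 0.59 + 0.72 + 0.56 + 0.74 + 1.96 + 0.62 + 1.21 = 6.40
Σ_{i<j} σ_ij = 7.68
total variance = 6.40 + 2 × 7.68 = 21.76
α = (k/(k−1))·(1 − sum of item variances/total variance) = (7/6)·(1 − 6.40/21.76) = 0.824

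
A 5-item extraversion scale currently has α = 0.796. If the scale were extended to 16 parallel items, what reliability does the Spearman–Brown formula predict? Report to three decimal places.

Length factor m = 16/5 = 3.2000
α' = m·α / (1 + (m−1)·α)
   = 16/5 × 0.796 / (1 + (16/5 − 1) × 0.796)
   = 2.5472 / 2.7512 = 0.926

predicted reliability = 0.926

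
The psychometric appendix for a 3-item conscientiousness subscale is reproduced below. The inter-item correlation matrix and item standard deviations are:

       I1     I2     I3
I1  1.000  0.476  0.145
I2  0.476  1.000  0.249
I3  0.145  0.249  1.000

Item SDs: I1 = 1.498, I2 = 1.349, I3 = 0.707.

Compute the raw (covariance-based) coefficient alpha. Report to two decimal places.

Σσ²ᵢ = 1.498² + 1.349² + 0.707² = 4.5637
Covariances σ_ij = r_ij · s_i · s_j:
  σ(I1,I2) = 0.476 × 1.498 × 1.349 = 0.9619
  σ(I1,I3) = 0.145 × 1.498 × 0.707 = 0.1536
  σ(I2,I3) = 0.249 × 1.349 × 0.707 = 0.2375
σ²_T = Σσ²ᵢ + 2·Σσ_ij = 4.5637 + 2 × 1.3530 = 7.2697
α = (3/2)·(1 − 4.5637/7.2697) = 0.56

coefficient alpha = 0.56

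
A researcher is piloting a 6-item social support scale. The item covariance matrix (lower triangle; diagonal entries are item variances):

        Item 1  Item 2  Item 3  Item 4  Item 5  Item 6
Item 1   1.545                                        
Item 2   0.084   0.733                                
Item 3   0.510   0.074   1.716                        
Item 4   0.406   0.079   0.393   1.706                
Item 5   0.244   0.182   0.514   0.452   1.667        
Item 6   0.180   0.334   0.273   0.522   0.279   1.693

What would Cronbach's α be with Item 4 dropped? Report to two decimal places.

Remaining items: Item 1, Item 2, Item 3, Item 5, Item 6 (k = 5).
Σσ²ᵢ = 1.545 + 0.733 + 1.716 + 1.667 + 1.693 = 7.354
total variance = 7.354 + 2 × 2.674 = 12.702
α (item deleted) = (5/4)·(1 − 7.354/12.702) = 0.53

Cronbach's α = 0.53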